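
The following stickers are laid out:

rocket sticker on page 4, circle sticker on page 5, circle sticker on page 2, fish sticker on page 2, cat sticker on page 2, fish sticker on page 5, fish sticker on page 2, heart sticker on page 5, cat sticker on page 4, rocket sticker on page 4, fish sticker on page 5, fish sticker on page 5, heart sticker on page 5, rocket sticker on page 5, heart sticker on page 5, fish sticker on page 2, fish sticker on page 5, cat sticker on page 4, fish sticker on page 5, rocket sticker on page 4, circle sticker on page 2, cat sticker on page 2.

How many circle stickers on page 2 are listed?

2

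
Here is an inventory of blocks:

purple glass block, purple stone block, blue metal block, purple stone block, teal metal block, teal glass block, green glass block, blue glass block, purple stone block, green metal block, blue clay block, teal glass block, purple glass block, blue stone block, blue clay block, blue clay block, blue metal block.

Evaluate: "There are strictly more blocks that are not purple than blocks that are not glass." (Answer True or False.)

True

There are 12 blocks that are not purple.
There are 11 blocks that are not glass.
The claim requires 12 > 11, which holds.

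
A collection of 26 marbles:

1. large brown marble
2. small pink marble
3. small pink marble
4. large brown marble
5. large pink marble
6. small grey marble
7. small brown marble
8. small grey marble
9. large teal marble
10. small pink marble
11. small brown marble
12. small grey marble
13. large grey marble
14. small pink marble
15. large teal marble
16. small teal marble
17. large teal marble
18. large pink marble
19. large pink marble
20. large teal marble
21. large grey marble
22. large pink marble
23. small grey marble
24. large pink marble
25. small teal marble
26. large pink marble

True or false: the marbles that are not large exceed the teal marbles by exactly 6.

|marbles that are not large| = 12.
|teal marbles| = 6.
The claim requires 12 − 6 (= 6) to equal 6, which holds.

True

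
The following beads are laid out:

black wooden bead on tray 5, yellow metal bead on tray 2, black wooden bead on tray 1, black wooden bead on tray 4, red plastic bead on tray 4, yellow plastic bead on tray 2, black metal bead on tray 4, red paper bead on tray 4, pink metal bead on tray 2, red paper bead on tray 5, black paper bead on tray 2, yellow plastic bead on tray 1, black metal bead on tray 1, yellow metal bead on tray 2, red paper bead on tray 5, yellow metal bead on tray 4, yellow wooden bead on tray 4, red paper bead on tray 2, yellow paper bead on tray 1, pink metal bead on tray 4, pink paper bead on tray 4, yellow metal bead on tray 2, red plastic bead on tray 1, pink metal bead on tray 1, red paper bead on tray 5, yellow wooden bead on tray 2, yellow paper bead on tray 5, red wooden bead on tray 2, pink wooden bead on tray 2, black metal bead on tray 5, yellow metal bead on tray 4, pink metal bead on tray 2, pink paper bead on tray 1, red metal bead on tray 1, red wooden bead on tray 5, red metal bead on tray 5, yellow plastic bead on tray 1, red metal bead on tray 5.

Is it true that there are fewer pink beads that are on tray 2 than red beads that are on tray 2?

|pink beads on tray 2| = 3.
|red beads on tray 2| = 2.
The claim requires 3 < 2, which does not hold.

False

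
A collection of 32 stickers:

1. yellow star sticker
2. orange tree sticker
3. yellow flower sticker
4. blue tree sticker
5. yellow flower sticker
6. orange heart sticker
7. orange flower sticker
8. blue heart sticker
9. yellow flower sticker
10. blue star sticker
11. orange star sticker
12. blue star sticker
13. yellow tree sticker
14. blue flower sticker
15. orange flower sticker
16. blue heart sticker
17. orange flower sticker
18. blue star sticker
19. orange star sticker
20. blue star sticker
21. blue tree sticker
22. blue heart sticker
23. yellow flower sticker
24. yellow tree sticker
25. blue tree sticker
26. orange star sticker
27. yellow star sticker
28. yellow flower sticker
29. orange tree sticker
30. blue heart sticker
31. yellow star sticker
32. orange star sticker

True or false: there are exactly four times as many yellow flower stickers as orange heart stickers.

|yellow flower stickers| = 5.
|orange heart stickers| = 1.
The claim requires 5 = 4 × 1 = 4, which does not hold.

False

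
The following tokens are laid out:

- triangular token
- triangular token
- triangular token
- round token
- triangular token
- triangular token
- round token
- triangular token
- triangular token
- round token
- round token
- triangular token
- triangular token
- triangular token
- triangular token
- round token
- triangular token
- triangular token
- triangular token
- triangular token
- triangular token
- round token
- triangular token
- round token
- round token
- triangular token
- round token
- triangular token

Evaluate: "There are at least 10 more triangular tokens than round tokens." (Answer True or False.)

|triangular tokens| = 19.
|round tokens| = 9.
The claim requires 19 − 9 = 10 ≥ 10, which holds.

True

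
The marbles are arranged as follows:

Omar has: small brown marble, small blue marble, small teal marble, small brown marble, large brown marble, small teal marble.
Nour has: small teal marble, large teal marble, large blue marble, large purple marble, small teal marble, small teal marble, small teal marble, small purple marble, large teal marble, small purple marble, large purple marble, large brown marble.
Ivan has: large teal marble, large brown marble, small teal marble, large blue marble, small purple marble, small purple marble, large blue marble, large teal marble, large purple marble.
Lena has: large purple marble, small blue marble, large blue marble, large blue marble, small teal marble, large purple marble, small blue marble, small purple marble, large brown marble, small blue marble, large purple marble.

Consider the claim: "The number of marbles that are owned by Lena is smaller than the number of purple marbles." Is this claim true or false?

marbles owned by Lena: 11.
purple marbles: 11.
The claim requires 11 < 11, which does not hold.

False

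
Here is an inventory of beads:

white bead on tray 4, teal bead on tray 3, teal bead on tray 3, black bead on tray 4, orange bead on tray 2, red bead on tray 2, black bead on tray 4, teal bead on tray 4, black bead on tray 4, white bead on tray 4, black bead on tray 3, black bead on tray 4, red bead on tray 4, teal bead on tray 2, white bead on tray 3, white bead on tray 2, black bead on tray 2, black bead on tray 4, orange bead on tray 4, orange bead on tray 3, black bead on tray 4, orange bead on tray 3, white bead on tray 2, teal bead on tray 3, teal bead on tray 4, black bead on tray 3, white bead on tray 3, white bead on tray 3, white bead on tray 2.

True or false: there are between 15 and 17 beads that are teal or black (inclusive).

There are 15 beads that are teal or black.
The claim requires 15 ≤ 15 ≤ 17, which holds.

True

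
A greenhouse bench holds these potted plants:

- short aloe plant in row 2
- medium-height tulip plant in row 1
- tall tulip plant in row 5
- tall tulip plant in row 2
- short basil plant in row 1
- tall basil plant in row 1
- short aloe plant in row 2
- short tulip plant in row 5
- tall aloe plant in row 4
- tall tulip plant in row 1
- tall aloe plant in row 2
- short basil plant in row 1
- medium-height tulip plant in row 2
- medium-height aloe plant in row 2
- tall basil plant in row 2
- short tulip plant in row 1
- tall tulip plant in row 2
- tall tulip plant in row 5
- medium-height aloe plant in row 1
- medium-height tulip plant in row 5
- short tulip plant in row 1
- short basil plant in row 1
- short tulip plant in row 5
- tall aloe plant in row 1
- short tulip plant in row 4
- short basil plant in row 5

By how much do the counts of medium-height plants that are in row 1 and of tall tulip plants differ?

3

medium-height plants in row 1: 2. tall tulip plants: 5.
|2 − 5| = 5 − 2 = 3.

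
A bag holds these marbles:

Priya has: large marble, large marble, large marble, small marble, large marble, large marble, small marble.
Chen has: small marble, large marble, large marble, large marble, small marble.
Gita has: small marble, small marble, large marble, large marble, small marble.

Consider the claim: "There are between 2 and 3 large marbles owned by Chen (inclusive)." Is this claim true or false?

Count of large marbles owned by Chen: 3.
The claim requires 2 ≤ 3 ≤ 3, which holds.

True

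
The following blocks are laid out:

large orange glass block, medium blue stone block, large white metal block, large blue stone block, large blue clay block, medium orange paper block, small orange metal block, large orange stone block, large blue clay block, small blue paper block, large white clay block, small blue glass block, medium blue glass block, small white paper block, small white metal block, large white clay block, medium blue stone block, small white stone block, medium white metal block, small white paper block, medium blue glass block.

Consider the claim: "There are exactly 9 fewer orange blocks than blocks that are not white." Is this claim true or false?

True

There are 4 orange blocks.
There are 13 blocks that are not white.
The claim requires 13 − 4 (= 9) to equal 9, which holds.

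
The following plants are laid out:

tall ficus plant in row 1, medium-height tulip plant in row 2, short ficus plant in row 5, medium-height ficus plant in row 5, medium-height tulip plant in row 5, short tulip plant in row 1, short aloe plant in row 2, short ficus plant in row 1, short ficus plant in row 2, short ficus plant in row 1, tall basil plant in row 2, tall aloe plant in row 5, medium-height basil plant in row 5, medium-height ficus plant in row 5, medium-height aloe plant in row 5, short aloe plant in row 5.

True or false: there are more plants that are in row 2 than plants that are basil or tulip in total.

False

plants in row 2: 4.
plants that are basil or tulip: 5.
The claim requires 4 > 5, which does not hold.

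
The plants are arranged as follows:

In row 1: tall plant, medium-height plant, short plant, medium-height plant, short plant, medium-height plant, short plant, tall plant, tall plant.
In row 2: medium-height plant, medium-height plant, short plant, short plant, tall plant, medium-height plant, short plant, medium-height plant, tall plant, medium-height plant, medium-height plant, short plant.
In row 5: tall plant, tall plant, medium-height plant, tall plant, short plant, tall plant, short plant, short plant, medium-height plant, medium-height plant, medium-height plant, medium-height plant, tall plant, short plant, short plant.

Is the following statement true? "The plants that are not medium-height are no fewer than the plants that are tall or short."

There are 22 plants that are not medium-height.
There are 22 plants that are tall or short.
The claim requires 22 ≥ 22, which holds.

True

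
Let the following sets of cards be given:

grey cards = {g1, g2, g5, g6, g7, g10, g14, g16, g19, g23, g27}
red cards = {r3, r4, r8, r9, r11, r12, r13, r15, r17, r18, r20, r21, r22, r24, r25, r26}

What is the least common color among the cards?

grey

Counts by color: red 16, grey 11.
The minimum is 11, held uniquely by grey.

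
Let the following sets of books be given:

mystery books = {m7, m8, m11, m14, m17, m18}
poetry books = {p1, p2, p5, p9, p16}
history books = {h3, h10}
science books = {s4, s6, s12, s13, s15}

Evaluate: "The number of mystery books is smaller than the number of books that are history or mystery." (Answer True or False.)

True

|mystery books| = 6.
|books that are history or mystery| = 8.
The claim requires 6 < 8, which holds.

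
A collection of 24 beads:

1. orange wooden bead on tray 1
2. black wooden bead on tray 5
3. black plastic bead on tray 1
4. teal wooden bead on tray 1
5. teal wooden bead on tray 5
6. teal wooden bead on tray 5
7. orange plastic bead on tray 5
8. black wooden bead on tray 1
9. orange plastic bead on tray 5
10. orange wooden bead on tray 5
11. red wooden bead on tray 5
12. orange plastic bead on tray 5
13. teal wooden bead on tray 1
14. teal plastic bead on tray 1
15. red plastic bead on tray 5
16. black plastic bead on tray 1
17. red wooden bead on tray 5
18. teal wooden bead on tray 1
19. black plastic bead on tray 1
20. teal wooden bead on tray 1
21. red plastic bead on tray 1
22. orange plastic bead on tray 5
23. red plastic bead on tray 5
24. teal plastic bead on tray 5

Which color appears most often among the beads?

teal

Counts by color: teal 8, orange 6, red 5, black 5.
The maximum is 8, held uniquely by teal.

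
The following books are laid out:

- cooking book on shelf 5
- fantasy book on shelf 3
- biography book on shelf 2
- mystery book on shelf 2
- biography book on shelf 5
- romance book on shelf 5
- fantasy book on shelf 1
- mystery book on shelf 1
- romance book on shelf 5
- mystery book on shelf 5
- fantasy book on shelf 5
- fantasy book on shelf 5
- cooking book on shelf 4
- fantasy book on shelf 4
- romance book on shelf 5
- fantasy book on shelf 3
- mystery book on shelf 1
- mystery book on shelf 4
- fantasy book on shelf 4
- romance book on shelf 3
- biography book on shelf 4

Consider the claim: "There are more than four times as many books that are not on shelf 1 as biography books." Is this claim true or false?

books that are not on shelf 1: 18.
biography books: 3.
The claim requires 18 > 4 × 3 = 12, which holds.

True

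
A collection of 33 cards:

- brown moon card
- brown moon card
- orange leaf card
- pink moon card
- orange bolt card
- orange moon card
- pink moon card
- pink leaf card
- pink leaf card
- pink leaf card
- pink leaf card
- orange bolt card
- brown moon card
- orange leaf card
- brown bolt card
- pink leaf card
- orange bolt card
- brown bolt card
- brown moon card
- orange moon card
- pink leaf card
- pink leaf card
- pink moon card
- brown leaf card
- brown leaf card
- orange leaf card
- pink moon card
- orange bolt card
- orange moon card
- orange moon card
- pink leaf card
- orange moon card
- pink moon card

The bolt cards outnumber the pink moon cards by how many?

1

bolt cards: 6.
pink moon cards: 5.
6 − 5 = 1.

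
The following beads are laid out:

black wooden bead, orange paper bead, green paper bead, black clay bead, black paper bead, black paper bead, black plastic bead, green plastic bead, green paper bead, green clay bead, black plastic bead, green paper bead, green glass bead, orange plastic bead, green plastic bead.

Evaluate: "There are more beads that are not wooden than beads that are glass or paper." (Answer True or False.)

|beads that are not wooden| = 14.
|beads that are glass or paper| = 7.
The claim requires 14 > 7, which holds.

True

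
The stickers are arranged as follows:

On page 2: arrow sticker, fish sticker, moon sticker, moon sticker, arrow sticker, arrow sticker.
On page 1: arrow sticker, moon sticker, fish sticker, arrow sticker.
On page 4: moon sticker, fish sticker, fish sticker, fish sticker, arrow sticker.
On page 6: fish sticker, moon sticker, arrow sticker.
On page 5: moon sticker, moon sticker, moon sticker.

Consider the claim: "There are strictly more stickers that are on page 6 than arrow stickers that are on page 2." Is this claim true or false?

False

There are 3 stickers on page 6.
There are 3 arrow stickers on page 2.
The claim requires 3 > 3, which does not hold.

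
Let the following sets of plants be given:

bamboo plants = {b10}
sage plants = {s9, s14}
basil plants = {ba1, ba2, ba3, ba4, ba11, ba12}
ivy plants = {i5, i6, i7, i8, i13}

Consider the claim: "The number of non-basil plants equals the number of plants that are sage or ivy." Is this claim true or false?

False

non-basil plants: 8.
plants that are sage or ivy: 7.
The claim requires 8 = 7, which does not hold.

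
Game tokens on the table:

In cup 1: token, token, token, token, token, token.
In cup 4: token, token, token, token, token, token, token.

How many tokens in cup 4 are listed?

7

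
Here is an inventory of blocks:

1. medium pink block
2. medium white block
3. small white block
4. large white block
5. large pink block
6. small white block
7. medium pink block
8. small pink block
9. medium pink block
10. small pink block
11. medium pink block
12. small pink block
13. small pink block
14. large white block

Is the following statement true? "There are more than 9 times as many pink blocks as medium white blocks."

False

There are 9 pink blocks.
There is 1 medium white block.
The claim requires 9 > 9 × 1 = 9, which does not hold.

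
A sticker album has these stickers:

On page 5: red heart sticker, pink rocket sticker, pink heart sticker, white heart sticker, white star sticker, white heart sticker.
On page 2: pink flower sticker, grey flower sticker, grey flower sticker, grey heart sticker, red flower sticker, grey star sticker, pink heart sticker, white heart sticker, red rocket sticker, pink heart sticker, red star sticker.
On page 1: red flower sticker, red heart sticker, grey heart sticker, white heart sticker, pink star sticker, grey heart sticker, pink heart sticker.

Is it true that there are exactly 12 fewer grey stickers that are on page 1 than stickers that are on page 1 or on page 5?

False

There are 2 grey stickers on page 1.
There are 13 stickers on page 1 or on page 5.
The claim requires 13 − 2 (= 11) to equal 12, which does not hold.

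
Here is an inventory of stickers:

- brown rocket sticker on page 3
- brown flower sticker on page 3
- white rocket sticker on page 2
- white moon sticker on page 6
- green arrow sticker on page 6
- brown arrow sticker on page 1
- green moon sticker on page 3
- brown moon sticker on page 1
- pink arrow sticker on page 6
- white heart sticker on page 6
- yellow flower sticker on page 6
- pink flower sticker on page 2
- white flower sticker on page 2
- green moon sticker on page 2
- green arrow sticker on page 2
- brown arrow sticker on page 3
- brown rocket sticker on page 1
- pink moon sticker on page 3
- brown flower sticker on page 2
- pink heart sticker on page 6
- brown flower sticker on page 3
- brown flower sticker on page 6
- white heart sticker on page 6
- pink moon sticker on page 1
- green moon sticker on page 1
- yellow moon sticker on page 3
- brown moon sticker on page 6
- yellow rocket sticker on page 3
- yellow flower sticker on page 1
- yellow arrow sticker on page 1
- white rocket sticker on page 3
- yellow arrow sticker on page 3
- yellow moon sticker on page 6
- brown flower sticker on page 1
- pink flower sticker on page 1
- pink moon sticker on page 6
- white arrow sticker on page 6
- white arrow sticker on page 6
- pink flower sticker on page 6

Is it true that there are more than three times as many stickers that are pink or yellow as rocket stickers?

stickers that are pink or yellow: 15.
rocket stickers: 5.
The claim requires 15 > 3 × 5 = 15, which does not hold.

False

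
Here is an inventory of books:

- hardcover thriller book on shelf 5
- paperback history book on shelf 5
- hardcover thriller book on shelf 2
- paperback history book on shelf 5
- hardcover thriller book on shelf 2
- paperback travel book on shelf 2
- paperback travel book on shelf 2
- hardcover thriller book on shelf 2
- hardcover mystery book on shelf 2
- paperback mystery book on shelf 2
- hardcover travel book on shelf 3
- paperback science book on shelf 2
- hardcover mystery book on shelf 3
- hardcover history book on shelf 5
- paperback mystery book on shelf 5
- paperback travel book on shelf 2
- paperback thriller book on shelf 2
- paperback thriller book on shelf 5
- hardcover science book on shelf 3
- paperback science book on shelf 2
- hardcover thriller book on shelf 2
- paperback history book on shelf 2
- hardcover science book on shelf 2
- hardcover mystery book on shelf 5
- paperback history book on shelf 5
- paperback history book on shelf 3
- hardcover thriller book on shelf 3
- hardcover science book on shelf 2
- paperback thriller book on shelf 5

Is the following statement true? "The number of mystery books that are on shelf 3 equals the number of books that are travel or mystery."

False

mystery books on shelf 3: 1.
books that are travel or mystery: 9.
The claim requires 1 = 9, which does not hold.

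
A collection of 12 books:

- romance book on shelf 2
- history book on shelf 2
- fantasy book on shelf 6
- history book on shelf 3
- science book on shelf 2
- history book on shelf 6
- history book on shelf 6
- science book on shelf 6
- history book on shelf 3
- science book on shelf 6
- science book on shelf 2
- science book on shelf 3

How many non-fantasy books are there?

11

Total books: 12; with the excluded value: 1; remaining 12 − 1 = 11.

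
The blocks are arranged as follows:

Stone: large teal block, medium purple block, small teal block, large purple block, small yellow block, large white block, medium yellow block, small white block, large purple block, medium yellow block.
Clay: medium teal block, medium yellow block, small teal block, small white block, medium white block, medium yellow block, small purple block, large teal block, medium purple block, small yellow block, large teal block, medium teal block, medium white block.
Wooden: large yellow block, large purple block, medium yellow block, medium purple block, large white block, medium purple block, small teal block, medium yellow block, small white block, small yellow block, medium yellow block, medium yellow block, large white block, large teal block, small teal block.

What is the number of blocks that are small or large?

large: 11; small: 11; together 11 + 11 = 22.

22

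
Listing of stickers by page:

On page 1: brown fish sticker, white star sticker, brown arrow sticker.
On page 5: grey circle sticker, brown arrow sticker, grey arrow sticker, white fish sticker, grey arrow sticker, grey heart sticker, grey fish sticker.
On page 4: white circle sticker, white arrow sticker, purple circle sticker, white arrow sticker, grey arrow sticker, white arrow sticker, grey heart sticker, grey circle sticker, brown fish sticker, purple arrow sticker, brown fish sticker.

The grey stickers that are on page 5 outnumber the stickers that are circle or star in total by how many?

grey stickers on page 5: 5.
stickers that are circle or star: 5.
5 − 5 = 0.

0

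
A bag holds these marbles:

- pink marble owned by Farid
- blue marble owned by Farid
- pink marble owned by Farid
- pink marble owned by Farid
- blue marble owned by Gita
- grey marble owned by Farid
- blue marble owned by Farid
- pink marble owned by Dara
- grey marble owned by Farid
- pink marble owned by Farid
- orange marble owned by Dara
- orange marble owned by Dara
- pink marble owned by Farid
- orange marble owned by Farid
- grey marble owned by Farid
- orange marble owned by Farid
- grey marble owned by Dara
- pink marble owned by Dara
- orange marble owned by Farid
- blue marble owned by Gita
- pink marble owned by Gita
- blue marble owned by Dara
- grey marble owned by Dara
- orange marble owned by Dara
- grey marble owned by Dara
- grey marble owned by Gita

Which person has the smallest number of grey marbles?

Counts by owner (restricted to grey marbles): Farid→3, Dara→3, Gita→1.
The minimum is 1, held uniquely by Gita.

Gita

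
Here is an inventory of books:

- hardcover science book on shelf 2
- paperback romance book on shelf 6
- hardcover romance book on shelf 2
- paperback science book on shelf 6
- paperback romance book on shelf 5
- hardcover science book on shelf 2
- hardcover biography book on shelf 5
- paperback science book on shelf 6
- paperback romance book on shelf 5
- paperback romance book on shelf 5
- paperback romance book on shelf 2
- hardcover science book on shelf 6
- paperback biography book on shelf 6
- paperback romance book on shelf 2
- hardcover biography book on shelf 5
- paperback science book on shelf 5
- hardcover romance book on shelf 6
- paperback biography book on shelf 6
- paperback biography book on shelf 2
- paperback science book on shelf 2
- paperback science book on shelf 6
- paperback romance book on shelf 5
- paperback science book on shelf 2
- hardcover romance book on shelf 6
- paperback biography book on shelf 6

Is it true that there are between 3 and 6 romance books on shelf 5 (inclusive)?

There are 4 romance books on shelf 5.
The claim requires 3 ≤ 4 ≤ 6, which holds.

True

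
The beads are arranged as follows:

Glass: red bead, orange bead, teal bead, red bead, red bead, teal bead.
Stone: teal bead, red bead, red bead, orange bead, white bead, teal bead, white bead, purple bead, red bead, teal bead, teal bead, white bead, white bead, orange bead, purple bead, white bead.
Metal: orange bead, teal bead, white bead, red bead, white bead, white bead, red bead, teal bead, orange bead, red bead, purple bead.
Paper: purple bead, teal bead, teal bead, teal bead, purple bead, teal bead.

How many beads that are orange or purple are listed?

orange: 5; purple: 5; together 5 + 5 = 10.

10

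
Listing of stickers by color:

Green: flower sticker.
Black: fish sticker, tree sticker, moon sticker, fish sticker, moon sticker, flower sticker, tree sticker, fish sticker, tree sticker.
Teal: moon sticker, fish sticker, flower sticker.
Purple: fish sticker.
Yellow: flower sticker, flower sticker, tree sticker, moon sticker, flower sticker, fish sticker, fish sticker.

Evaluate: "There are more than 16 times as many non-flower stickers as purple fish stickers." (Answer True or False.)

False

|non-flower stickers| = 15.
|purple fish stickers| = 1.
The claim requires 15 > 16 × 1 = 16, which does not hold.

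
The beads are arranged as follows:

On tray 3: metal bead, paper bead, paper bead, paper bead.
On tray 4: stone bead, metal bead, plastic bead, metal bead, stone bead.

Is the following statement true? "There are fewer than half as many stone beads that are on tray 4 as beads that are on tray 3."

|stone beads on tray 4| = 2.
|beads on tray 3| = 4.
The claim requires 2 × 2 = 4 < 4, which does not hold.

False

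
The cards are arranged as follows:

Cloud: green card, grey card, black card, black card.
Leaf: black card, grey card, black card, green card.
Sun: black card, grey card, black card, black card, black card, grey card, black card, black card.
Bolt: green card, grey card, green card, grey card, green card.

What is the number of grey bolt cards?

2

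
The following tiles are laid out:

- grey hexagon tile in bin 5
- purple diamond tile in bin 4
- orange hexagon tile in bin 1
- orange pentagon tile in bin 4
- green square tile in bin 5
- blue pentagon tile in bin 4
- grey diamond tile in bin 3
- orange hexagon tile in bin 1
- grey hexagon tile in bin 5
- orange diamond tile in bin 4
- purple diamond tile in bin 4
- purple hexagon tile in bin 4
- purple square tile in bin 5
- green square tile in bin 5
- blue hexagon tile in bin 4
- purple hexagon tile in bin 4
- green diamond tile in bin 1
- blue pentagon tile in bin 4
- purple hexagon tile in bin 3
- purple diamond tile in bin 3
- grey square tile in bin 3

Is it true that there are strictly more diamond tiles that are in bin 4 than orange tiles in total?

False

There are 3 diamond tiles in bin 4.
There are 4 orange tiles.
The claim requires 3 > 4, which does not hold.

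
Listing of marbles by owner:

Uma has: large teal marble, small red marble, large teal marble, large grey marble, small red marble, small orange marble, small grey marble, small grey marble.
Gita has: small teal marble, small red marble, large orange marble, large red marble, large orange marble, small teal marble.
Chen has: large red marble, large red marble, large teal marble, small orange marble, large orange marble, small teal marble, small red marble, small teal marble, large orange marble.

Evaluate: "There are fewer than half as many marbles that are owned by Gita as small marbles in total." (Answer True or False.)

marbles owned by Gita: 6.
small marbles: 12.
The claim requires 2 × 6 = 12 < 12, which does not hold.

False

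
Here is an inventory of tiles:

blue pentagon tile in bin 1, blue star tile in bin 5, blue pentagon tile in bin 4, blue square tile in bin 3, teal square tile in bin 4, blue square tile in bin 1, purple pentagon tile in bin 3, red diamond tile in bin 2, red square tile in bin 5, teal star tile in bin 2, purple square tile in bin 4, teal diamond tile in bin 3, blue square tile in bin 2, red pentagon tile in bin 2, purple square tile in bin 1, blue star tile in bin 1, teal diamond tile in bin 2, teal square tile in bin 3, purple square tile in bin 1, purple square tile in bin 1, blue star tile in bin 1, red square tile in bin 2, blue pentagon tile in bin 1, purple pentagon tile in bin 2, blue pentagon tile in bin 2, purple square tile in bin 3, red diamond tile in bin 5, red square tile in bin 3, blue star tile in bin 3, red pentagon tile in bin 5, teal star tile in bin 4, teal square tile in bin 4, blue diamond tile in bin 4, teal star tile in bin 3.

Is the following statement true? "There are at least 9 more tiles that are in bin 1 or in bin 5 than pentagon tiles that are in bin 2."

|tiles in bin 1 or in bin 5| = 12.
|pentagon tiles in bin 2| = 3.
The claim requires 12 − 3 = 9 ≥ 9, which holds.

True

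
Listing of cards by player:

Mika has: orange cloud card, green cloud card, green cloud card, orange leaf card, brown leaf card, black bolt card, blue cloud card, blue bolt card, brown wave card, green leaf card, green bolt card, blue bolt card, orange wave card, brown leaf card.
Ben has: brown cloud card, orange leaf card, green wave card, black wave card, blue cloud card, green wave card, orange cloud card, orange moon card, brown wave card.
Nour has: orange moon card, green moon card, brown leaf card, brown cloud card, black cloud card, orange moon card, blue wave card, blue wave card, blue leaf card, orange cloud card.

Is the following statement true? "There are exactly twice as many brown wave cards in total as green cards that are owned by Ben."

False

There are 2 brown wave cards.
Count of green cards owned by Ben: 2.
The claim requires 2 = 2 × 2 = 4, which does not hold.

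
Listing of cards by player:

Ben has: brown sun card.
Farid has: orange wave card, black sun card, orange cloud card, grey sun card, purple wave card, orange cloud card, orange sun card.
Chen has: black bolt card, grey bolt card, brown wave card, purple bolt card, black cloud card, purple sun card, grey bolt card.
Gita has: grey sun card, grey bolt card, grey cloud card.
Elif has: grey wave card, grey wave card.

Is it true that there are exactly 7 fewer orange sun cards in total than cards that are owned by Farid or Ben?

True

orange sun cards: 1.
cards owned by Farid or Ben: 8.
The claim requires 8 − 1 (= 7) to equal 7, which holds.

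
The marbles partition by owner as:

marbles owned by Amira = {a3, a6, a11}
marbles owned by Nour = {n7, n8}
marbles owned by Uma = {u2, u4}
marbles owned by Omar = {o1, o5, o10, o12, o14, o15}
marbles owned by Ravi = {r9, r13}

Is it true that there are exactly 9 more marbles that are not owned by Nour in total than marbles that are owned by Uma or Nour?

|marbles that are not owned by Nour| = 13.
|marbles owned by Uma or Nour| = 4.
The claim requires 13 − 4 (= 9) to equal 9, which holds.

True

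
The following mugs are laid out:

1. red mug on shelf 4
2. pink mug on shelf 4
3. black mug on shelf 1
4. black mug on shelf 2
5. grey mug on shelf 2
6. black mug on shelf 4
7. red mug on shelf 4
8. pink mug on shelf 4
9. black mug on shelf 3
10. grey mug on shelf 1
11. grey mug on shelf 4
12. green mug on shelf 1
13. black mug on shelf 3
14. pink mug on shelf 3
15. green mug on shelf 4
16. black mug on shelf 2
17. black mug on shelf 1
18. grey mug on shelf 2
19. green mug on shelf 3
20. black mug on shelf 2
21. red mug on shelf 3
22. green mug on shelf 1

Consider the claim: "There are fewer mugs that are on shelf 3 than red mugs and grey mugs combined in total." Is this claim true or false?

There are 5 mugs on shelf 3.
red mugs: 3; grey mugs: 4; combined: 3 + 4 = 7.
The claim requires 5 < 7, which holds.

True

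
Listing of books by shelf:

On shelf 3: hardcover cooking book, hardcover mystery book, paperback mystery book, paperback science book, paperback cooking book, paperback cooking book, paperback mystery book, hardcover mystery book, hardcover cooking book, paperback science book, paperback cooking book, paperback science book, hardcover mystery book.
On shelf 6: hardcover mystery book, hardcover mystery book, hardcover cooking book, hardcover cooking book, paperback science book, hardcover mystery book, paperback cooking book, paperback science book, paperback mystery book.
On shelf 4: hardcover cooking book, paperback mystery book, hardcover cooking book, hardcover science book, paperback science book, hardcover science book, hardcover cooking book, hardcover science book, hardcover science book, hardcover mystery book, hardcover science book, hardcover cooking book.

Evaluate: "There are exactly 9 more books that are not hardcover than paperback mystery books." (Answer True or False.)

False

|books that are not hardcover| = 14.
|paperback mystery books| = 4.
The claim requires 14 − 4 (= 10) to equal 9, which does not hold.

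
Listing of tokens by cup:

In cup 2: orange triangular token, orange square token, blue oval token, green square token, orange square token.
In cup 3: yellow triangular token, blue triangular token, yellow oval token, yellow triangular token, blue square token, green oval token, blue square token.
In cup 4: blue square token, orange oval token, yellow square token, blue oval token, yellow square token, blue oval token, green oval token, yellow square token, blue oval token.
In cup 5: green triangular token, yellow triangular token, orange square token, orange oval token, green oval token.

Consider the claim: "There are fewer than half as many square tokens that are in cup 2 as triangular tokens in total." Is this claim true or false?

False

|square tokens in cup 2| = 3.
|triangular tokens| = 6.
The claim requires 2 × 3 = 6 < 6, which does not hold.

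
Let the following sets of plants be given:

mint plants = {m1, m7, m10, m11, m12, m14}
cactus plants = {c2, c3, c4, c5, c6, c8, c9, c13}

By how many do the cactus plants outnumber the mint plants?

2

cactus plants: 8.
mint plants: 6.
8 − 6 = 2.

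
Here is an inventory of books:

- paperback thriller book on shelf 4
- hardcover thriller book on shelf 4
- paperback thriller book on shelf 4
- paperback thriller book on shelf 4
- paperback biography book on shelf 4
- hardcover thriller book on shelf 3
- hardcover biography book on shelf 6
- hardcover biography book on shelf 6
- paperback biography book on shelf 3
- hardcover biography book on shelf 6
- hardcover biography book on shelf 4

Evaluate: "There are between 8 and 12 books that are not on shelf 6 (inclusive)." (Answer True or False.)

books that are not on shelf 6: 8.
The claim requires 8 ≤ 8 ≤ 12, which holds.

True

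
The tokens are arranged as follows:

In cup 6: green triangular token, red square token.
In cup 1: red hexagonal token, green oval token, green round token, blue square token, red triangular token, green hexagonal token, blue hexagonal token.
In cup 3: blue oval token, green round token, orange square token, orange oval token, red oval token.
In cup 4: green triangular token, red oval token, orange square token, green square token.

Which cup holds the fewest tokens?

Counts by cup: cup 1→7, cup 3→5, cup 4→4, cup 6→2.
The minimum is 2, held uniquely by cup 6.

cup 6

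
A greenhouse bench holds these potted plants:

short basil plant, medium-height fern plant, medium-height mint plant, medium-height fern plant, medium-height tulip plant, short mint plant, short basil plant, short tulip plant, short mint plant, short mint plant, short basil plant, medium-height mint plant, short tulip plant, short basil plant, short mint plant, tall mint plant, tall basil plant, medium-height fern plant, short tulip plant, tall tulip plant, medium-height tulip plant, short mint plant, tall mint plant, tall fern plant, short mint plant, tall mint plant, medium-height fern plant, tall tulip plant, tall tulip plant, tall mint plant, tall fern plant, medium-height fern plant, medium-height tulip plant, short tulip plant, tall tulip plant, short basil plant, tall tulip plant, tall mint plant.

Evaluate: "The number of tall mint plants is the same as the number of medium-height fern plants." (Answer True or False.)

True

|tall mint plants| = 5.
|medium-height fern plants| = 5.
The claim requires 5 = 5, which holds.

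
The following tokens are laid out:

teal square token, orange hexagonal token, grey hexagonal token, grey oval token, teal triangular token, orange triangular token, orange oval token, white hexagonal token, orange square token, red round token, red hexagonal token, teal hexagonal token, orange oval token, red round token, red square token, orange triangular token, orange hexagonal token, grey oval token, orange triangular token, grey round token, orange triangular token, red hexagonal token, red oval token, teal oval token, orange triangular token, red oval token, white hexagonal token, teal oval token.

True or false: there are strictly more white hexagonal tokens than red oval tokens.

white hexagonal tokens: 2.
red oval tokens: 2.
The claim requires 2 > 2, which does not hold.

False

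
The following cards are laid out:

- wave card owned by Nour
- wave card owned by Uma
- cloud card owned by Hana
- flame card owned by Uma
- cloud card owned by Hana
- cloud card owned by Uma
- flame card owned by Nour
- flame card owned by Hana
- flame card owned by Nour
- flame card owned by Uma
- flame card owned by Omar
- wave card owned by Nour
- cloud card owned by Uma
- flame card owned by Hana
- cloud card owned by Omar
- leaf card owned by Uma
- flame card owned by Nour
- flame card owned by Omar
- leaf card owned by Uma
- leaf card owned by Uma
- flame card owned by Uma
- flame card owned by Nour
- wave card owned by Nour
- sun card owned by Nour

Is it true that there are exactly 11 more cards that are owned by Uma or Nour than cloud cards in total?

False

|cards owned by Uma or Nour| = 17.
|cloud cards| = 5.
The claim requires 17 − 5 (= 12) to equal 11, which does not hold.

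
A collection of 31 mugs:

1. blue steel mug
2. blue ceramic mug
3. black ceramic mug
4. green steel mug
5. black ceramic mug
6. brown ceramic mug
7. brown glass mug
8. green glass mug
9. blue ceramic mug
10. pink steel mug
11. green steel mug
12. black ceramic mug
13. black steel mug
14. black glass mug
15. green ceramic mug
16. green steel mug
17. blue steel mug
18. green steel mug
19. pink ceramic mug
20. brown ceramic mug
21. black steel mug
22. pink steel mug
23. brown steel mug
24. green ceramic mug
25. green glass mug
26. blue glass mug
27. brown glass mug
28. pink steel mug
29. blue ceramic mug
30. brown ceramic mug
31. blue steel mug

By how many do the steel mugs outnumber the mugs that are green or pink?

1

steel mugs: 13.
mugs that are green or pink: 12.
13 − 12 = 1.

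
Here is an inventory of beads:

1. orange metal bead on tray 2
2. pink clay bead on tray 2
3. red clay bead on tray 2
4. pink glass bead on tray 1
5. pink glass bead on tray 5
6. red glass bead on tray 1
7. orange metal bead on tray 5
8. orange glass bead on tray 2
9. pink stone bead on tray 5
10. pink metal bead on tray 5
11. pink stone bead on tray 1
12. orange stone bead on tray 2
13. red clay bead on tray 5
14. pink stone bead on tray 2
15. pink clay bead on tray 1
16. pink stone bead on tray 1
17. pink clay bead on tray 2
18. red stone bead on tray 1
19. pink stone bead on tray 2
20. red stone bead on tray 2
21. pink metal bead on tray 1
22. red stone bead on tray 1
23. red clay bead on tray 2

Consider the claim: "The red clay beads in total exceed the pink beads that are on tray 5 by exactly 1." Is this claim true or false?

red clay beads: 3.
pink beads on tray 5: 3.
The claim requires 3 − 3 (= 0) to equal 1, which does not hold.

False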